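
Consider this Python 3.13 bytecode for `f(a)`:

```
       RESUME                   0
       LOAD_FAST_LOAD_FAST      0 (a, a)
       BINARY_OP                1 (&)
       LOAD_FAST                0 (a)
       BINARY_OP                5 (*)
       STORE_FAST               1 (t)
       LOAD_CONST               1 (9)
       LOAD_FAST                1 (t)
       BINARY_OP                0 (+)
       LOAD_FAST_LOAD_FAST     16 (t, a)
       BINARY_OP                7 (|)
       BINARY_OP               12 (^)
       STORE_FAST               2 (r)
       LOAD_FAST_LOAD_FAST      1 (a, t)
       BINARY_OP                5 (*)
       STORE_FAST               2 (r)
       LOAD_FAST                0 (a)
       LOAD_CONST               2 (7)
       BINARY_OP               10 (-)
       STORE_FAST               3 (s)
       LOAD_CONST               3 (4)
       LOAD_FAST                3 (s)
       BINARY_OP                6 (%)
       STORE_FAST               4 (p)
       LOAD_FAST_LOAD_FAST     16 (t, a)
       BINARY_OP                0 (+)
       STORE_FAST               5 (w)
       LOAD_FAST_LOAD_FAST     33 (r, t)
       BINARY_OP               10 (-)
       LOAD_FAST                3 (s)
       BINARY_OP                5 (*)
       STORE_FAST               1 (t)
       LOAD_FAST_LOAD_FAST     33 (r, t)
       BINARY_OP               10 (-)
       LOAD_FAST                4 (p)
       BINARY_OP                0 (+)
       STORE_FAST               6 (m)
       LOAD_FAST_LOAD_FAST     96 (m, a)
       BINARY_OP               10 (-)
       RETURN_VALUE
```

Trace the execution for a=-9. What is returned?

LOAD_FAST_LOAD_FAST a,a → push -9,-9. Stack: [-9, -9]
BINARY_OP & → -9 & -9 = -9. Stack: [-9]
LOAD_FAST a → push -9. Stack: [-9, -9]
BINARY_OP * → -9 * -9 = 81. Stack: [81]
STORE_FAST t → t=81. Stack: []
LOAD_CONST → push 9. Stack: [9]
LOAD_FAST t → push 81. Stack: [9, 81]
BINARY_OP + → 9 + 81 = 90. Stack: [90]
LOAD_FAST_LOAD_FAST t,a → push 81,-9. Stack: [90, 81, -9]
BINARY_OP | → 81 | -9 = -9. Stack: [90, -9]
BINARY_OP ^ → 90 ^ -9 = -83. Stack: [-83]
STORE_FAST r → r=-83. Stack: []
LOAD_FAST_LOAD_FAST a,t → push -9,81. Stack: [-9, 81]
BINARY_OP * → -9 * 81 = -729. Stack: [-729]
STORE_FAST r → r=-729. Stack: []
LOAD_FAST a → push -9. Stack: [-9]
LOAD_CONST → push 7. Stack: [-9, 7]
BINARY_OP - → -9 - 7 = -16. Stack: [-16]
STORE_FAST s → s=-16. Stack: []
LOAD_CONST → push 4. Stack: [4]
LOAD_FAST s → push -16. Stack: [4, -16]
BINARY_OP % → 4 % -16 = -12. Stack: [-12]
STORE_FAST p → p=-12. Stack: []
LOAD_FAST_LOAD_FAST t,a → push 81,-9. Stack: [81, -9]
BINARY_OP + → 81 + -9 = 72. Stack: [72]
STORE_FAST w → w=72. Stack: []
LOAD_FAST_LOAD_FAST r,t → push -729,81. Stack: [-729, 81]
BINARY_OP - → -729 - 81 = -810. Stack: [-810]
LOAD_FAST s → push -16. Stack: [-810, -16]
BINARY_OP * → -810 * -16 = 12960. Stack: [12960]
STORE_FAST t → t=12960. Stack: []
LOAD_FAST_LOAD_FAST r,t → push -729,12960. Stack: [-729, 12960]
BINARY_OP - → -729 - 12960 = -13689. Stack: [-13689]
LOAD_FAST p → push -12. Stack: [-13689, -12]
BINARY_OP + → -13689 + -12 = -13701. Stack: [-13701]
STORE_FAST m → m=-13701. Stack: []
LOAD_FAST_LOAD_FAST m,a → push -13701,-9. Stack: [-13701, -9]
BINARY_OP - → -13701 - -9 = -13692. Stack: [-13692]
RETURN_VALUE → return -13692.

-13692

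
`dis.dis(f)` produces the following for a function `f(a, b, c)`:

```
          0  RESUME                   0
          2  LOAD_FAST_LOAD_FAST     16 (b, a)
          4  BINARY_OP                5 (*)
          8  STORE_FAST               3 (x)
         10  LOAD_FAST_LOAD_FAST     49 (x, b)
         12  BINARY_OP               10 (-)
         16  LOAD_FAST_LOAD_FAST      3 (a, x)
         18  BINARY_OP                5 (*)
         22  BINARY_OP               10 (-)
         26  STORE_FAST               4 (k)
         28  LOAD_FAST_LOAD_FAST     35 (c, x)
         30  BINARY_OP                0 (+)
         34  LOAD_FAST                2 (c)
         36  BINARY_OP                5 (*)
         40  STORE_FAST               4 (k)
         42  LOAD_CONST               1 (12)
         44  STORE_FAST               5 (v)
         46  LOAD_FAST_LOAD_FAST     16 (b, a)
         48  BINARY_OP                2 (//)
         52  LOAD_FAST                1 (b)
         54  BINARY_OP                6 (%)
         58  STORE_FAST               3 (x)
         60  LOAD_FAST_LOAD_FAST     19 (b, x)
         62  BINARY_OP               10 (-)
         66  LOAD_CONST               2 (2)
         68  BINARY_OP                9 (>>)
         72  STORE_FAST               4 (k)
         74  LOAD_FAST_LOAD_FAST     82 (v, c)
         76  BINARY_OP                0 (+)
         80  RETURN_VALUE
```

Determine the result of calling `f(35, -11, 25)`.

37

LOAD_FAST_LOAD_FAST b,a → push -11,35. Stack: [-11, 35]
BINARY_OP * → -11 * 35 = -385. Stack: [-385]
STORE_FAST x → x=-385. Stack: []
LOAD_FAST_LOAD_FAST x,b → push -385,-11. Stack: [-385, -11]
BINARY_OP - → -385 - -11 = -374. Stack: [-374]
LOAD_FAST_LOAD_FAST a,x → push 35,-385. Stack: [-374, 35, -385]
BINARY_OP * → 35 * -385 = -13475. Stack: [-374, -13475]
BINARY_OP - → -374 - -13475 = 13101. Stack: [13101]
STORE_FAST k → k=13101. Stack: []
LOAD_FAST_LOAD_FAST c,x → push 25,-385. Stack: [25, -385]
BINARY_OP + → 25 + -385 = -360. Stack: [-360]
LOAD_FAST c → push 25. Stack: [-360, 25]
BINARY_OP * → -360 * 25 = -9000. Stack: [-9000]
STORE_FAST k → k=-9000. Stack: []
LOAD_CONST → push 12. Stack: [12]
STORE_FAST v → v=12. Stack: []
LOAD_FAST_LOAD_FAST b,a → push -11,35. Stack: [-11, 35]
BINARY_OP // → -11 // 35 = -1. Stack: [-1]
LOAD_FAST b → push -11. Stack: [-1, -11]
BINARY_OP % → -1 % -11 = -1. Stack: [-1]
STORE_FAST x → x=-1. Stack: []
LOAD_FAST_LOAD_FAST b,x → push -11,-1. Stack: [-11, -1]
BINARY_OP - → -11 - -1 = -10. Stack: [-10]
LOAD_CONST → push 2. Stack: [-10, 2]
BINARY_OP >> → -10 >> 2 = -3. Stack: [-3]
STORE_FAST k → k=-3. Stack: []
LOAD_FAST_LOAD_FAST v,c → push 12,25. Stack: [12, 25]
BINARY_OP + → 12 + 25 = 37. Stack: [37]
RETURN_VALUE → return 37.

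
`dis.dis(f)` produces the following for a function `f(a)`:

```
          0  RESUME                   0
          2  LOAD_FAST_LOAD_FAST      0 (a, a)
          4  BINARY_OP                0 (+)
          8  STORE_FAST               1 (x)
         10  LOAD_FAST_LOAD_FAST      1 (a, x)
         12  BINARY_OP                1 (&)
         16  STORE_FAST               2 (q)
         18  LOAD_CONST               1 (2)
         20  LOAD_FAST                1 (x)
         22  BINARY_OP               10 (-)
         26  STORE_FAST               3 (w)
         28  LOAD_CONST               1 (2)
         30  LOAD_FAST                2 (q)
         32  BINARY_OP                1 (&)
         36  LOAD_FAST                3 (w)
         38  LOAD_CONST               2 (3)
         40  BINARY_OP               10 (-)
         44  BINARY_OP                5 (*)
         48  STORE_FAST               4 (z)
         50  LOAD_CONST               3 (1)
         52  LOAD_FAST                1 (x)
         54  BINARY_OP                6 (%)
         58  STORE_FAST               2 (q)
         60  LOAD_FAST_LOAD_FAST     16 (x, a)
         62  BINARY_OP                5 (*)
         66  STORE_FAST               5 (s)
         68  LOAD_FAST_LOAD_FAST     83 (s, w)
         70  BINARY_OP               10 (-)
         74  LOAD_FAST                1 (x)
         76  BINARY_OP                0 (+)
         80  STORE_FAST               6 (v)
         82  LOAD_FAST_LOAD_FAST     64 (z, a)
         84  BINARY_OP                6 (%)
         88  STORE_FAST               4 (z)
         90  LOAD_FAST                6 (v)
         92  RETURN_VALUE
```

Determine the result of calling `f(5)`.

68

LOAD_FAST_LOAD_FAST a,a → push 5,5. Stack: [5, 5]
BINARY_OP + → 5 + 5 = 10. Stack: [10]
STORE_FAST x → x=10. Stack: []
LOAD_FAST_LOAD_FAST a,x → push 5,10. Stack: [5, 10]
BINARY_OP & → 5 & 10 = 0. Stack: [0]
STORE_FAST q → q=0. Stack: []
LOAD_CONST → push 2. Stack: [2]
LOAD_FAST x → push 10. Stack: [2, 10]
BINARY_OP - → 2 - 10 = -8. Stack: [-8]
STORE_FAST w → w=-8. Stack: []
LOAD_CONST → push 2. Stack: [2]
LOAD_FAST q → push 0. Stack: [2, 0]
BINARY_OP & → 2 & 0 = 0. Stack: [0]
LOAD_FAST w → push -8. Stack: [0, -8]
LOAD_CONST → push 3. Stack: [0, -8, 3]
BINARY_OP - → -8 - 3 = -11. Stack: [0, -11]
BINARY_OP * → 0 * -11 = 0. Stack: [0]
STORE_FAST z → z=0. Stack: []
LOAD_CONST → push 1. Stack: [1]
LOAD_FAST x → push 10. Stack: [1, 10]
BINARY_OP % → 1 % 10 = 1. Stack: [1]
STORE_FAST q → q=1. Stack: []
LOAD_FAST_LOAD_FAST x,a → push 10,5. Stack: [10, 5]
BINARY_OP * → 10 * 5 = 50. Stack: [50]
STORE_FAST s → s=50. Stack: []
LOAD_FAST_LOAD_FAST s,w → push 50,-8. Stack: [50, -8]
BINARY_OP - → 50 - -8 = 58. Stack: [58]
LOAD_FAST x → push 10. Stack: [58, 10]
BINARY_OP + → 58 + 10 = 68. Stack: [68]
STORE_FAST v → v=68. Stack: []
LOAD_FAST_LOAD_FAST z,a → push 0,5. Stack: [0, 5]
BINARY_OP % → 0 % 5 = 0. Stack: [0]
STORE_FAST z → z=0. Stack: []
LOAD_FAST v → push 68. Stack: [68]
RETURN_VALUE → return 68.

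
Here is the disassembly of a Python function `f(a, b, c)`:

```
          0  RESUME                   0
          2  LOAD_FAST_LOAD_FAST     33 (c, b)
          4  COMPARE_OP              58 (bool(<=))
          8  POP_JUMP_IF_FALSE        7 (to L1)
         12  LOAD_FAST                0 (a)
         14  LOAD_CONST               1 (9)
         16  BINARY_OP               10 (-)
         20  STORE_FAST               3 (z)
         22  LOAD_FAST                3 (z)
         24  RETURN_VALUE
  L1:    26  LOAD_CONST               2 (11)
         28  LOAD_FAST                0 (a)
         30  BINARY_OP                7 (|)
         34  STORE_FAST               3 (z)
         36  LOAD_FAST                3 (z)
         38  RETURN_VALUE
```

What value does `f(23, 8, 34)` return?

31

LOAD_FAST_LOAD_FAST c,b → push 34,8. Stack: [34, 8]
COMPARE_OP bool(<=) → 34 vs 8 = False. Stack: [False]
POP_JUMP_IF_FALSE → pop False; jump. Stack: []
LOAD_CONST → push 11. Stack: [11]
LOAD_FAST a → push 23. Stack: [11, 23]
BINARY_OP | → 11 | 23 = 31. Stack: [31]
STORE_FAST z → z=31. Stack: []
LOAD_FAST z → push 31. Stack: [31]
RETURN_VALUE → return 31.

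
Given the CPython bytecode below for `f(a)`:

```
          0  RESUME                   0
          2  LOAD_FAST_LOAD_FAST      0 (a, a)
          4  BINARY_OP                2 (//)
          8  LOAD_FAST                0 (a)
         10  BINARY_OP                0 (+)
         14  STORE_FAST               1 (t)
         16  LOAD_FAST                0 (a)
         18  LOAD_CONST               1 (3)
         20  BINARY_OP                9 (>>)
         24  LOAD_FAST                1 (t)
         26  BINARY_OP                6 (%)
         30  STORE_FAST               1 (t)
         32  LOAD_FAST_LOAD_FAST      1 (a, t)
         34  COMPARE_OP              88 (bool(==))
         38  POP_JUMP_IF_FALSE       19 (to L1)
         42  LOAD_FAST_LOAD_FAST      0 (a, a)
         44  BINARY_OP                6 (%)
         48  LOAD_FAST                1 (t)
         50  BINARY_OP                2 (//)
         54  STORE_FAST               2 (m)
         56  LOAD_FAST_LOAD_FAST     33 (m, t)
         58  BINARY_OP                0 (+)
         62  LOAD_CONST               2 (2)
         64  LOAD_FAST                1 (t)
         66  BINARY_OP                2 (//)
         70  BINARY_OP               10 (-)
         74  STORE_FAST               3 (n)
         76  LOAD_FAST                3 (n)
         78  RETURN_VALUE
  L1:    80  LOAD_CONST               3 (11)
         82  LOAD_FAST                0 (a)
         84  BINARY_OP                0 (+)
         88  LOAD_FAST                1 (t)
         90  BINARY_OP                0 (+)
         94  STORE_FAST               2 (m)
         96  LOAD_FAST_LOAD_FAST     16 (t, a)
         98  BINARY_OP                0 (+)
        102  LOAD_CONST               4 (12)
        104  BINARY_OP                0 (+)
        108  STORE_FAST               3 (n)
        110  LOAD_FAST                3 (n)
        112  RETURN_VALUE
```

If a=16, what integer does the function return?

LOAD_FAST_LOAD_FAST a,a → push 16,16. Stack: [16, 16]
BINARY_OP // → 16 // 16 = 1. Stack: [1]
LOAD_FAST a → push 16. Stack: [1, 16]
BINARY_OP + → 1 + 16 = 17. Stack: [17]
STORE_FAST t → t=17. Stack: []
LOAD_FAST a → push 16. Stack: [16]
LOAD_CONST → push 3. Stack: [16, 3]
BINARY_OP >> → 16 >> 3 = 2. Stack: [2]
LOAD_FAST t → push 17. Stack: [2, 17]
BINARY_OP % → 2 % 17 = 2. Stack: [2]
STORE_FAST t → t=2. Stack: []
LOAD_FAST_LOAD_FAST a,t → push 16,2. Stack: [16, 2]
COMPARE_OP bool(==) → 16 vs 2 = False. Stack: [False]
POP_JUMP_IF_FALSE → pop False; jump. Stack: []
LOAD_CONST → push 11. Stack: [11]
LOAD_FAST a → push 16. Stack: [11, 16]
BINARY_OP + → 11 + 16 = 27. Stack: [27]
LOAD_FAST t → push 2. Stack: [27, 2]
BINARY_OP + → 27 + 2 = 29. Stack: [29]
STORE_FAST m → m=29. Stack: []
LOAD_FAST_LOAD_FAST t,a → push 2,16. Stack: [2, 16]
BINARY_OP + → 2 + 16 = 18. Stack: [18]
LOAD_CONST → push 12. Stack: [18, 12]
BINARY_OP + → 18 + 12 = 30. Stack: [30]
STORE_FAST n → n=30. Stack: []
LOAD_FAST n → push 30. Stack: [30]
RETURN_VALUE → return 30.

30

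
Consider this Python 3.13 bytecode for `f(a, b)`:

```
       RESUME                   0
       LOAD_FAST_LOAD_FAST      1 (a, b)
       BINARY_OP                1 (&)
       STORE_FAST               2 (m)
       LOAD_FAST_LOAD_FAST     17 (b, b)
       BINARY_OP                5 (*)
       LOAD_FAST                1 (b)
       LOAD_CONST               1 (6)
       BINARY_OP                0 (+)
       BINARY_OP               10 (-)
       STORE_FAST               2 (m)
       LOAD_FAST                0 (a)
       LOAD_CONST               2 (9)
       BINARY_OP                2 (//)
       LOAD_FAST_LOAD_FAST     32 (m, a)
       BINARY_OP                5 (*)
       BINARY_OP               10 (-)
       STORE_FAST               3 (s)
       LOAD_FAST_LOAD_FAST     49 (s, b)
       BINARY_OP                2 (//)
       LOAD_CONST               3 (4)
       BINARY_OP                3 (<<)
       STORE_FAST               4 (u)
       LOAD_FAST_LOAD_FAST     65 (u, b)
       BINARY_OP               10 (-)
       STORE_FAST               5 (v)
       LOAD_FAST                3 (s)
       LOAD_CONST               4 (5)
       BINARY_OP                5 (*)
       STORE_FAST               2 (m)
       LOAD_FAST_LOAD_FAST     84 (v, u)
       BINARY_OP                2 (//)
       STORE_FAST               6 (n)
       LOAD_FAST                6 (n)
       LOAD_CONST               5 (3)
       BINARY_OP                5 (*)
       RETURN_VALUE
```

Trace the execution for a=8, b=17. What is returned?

3

LOAD_FAST_LOAD_FAST a,b → push 8,17. Stack: [8, 17]
BINARY_OP & → 8 & 17 = 0. Stack: [0]
STORE_FAST m → m=0. Stack: []
LOAD_FAST_LOAD_FAST b,b → push 17,17. Stack: [17, 17]
BINARY_OP * → 17 * 17 = 289. Stack: [289]
LOAD_FAST b → push 17. Stack: [289, 17]
LOAD_CONST → push 6. Stack: [289, 17, 6]
BINARY_OP + → 17 + 6 = 23. Stack: [289, 23]
BINARY_OP - → 289 - 23 = 266. Stack: [266]
STORE_FAST m → m=266. Stack: []
LOAD_FAST a → push 8. Stack: [8]
LOAD_CONST → push 9. Stack: [8, 9]
BINARY_OP // → 8 // 9 = 0. Stack: [0]
LOAD_FAST_LOAD_FAST m,a → push 266,8. Stack: [0, 266, 8]
BINARY_OP * → 266 * 8 = 2128. Stack: [0, 2128]
BINARY_OP - → 0 - 2128 = -2128. Stack: [-2128]
STORE_FAST s → s=-2128. Stack: []
LOAD_FAST_LOAD_FAST s,b → push -2128,17. Stack: [-2128, 17]
BINARY_OP // → -2128 // 17 = -126. Stack: [-126]
LOAD_CONST → push 4. Stack: [-126, 4]
BINARY_OP << → -126 << 4 = -2016. Stack: [-2016]
STORE_FAST u → u=-2016. Stack: []
LOAD_FAST_LOAD_FAST u,b → push -2016,17. Stack: [-2016, 17]
BINARY_OP - → -2016 - 17 = -2033. Stack: [-2033]
STORE_FAST v → v=-2033. Stack: []
LOAD_FAST s → push -2128. Stack: [-2128]
LOAD_CONST → push 5. Stack: [-2128, 5]
BINARY_OP * → -2128 * 5 = -10640. Stack: [-10640]
STORE_FAST m → m=-10640. Stack: []
LOAD_FAST_LOAD_FAST v,u → push -2033,-2016. Stack: [-2033, -2016]
BINARY_OP // → -2033 // -2016 = 1. Stack: [1]
STORE_FAST n → n=1. Stack: []
LOAD_FAST n → push 1. Stack: [1]
LOAD_CONST → push 3. Stack: [1, 3]
BINARY_OP * → 1 * 3 = 3. Stack: [3]
RETURN_VALUE → return 3.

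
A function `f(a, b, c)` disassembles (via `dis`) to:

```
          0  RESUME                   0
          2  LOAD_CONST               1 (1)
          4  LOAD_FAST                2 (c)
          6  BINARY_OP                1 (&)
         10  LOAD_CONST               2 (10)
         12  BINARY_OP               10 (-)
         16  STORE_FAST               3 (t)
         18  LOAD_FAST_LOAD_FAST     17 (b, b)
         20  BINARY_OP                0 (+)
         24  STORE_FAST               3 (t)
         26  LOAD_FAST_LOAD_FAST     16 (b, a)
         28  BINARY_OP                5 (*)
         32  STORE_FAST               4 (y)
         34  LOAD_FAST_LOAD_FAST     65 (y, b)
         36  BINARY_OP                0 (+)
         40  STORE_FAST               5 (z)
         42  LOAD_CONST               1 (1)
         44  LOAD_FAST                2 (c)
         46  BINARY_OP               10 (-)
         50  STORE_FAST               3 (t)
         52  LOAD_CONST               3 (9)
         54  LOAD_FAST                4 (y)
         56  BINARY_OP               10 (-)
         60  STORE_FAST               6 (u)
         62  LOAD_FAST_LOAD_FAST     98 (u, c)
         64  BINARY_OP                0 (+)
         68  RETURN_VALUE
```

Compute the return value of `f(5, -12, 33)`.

LOAD_CONST → push 1. Stack: [1]
LOAD_FAST c → push 33. Stack: [1, 33]
BINARY_OP & → 1 & 33 = 1. Stack: [1]
LOAD_CONST → push 10. Stack: [1, 10]
BINARY_OP - → 1 - 10 = -9. Stack: [-9]
STORE_FAST t → t=-9. Stack: []
LOAD_FAST_LOAD_FAST b,b → push -12,-12. Stack: [-12, -12]
BINARY_OP + → -12 + -12 = -24. Stack: [-24]
STORE_FAST t → t=-24. Stack: []
LOAD_FAST_LOAD_FAST b,a → push -12,5. Stack: [-12, 5]
BINARY_OP * → -12 * 5 = -60. Stack: [-60]
STORE_FAST y → y=-60. Stack: []
LOAD_FAST_LOAD_FAST y,b → push -60,-12. Stack: [-60, -12]
BINARY_OP + → -60 + -12 = -72. Stack: [-72]
STORE_FAST z → z=-72. Stack: []
LOAD_CONST → push 1. Stack: [1]
LOAD_FAST c → push 33. Stack: [1, 33]
BINARY_OP - → 1 - 33 = -32. Stack: [-32]
STORE_FAST t → t=-32. Stack: []
LOAD_CONST → push 9. Stack: [9]
LOAD_FAST y → push -60. Stack: [9, -60]
BINARY_OP - → 9 - -60 = 69. Stack: [69]
STORE_FAST u → u=69. Stack: []
LOAD_FAST_LOAD_FAST u,c → push 69,33. Stack: [69, 33]
BINARY_OP + → 69 + 33 = 102. Stack: [102]
RETURN_VALUE → return 102.

102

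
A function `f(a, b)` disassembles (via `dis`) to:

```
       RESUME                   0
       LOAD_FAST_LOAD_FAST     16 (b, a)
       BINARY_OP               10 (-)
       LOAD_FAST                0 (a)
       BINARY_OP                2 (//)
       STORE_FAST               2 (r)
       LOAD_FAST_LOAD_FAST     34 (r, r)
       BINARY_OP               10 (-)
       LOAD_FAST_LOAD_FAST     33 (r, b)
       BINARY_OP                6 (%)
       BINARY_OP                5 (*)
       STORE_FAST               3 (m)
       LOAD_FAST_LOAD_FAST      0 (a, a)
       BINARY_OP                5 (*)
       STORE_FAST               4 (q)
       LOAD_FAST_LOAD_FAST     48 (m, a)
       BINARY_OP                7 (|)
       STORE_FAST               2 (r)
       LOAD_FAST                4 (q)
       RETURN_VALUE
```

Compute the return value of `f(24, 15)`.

576

LOAD_FAST_LOAD_FAST b,a → push 15,24. Stack: [15, 24]
BINARY_OP - → 15 - 24 = -9. Stack: [-9]
LOAD_FAST a → push 24. Stack: [-9, 24]
BINARY_OP // → -9 // 24 = -1. Stack: [-1]
STORE_FAST r → r=-1. Stack: []
LOAD_FAST_LOAD_FAST r,r → push -1,-1. Stack: [-1, -1]
BINARY_OP - → -1 - -1 = 0. Stack: [0]
LOAD_FAST_LOAD_FAST r,b → push -1,15. Stack: [0, -1, 15]
BINARY_OP % → -1 % 15 = 14. Stack: [0, 14]
BINARY_OP * → 0 * 14 = 0. Stack: [0]
STORE_FAST m → m=0. Stack: []
LOAD_FAST_LOAD_FAST a,a → push 24,24. Stack: [24, 24]
BINARY_OP * → 24 * 24 = 576. Stack: [576]
STORE_FAST q → q=576. Stack: []
LOAD_FAST_LOAD_FAST m,a → push 0,24. Stack: [0, 24]
BINARY_OP | → 0 | 24 = 24. Stack: [24]
STORE_FAST r → r=24. Stack: []
LOAD_FAST q → push 576. Stack: [576]
RETURN_VALUE → return 576.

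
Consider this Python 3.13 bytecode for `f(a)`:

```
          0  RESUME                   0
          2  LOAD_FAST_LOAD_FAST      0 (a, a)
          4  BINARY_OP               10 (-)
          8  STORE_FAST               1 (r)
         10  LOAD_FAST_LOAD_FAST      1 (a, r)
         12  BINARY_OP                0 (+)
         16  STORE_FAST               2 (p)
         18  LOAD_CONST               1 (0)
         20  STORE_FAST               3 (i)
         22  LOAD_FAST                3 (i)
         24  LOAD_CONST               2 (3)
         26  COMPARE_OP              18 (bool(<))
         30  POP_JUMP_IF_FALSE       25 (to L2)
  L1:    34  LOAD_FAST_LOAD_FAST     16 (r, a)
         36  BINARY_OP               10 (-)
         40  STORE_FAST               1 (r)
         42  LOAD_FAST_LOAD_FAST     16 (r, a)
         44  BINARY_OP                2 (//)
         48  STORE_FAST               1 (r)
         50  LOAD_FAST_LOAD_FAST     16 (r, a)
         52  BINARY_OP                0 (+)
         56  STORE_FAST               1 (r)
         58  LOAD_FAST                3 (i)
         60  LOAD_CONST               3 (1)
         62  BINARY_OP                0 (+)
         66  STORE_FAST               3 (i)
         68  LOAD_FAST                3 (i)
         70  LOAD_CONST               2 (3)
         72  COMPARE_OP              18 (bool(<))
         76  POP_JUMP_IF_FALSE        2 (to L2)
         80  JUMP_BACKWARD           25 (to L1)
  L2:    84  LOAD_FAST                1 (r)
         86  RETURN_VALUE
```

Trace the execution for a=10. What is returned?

LOAD_FAST_LOAD_FAST a,a → push 10,10
BINARY_OP - → 10 - 10 = 0
STORE_FAST r → r=0
LOAD_FAST_LOAD_FAST a,r → push 10,0
BINARY_OP + → 10 + 0 = 10
STORE_FAST p → p=10
LOAD_CONST → push 0
STORE_FAST i → i=0
LOAD_FAST i → push 0
LOAD_CONST → push 3
COMPARE_OP bool(<) → 0 vs 3 = True
POP_JUMP_IF_FALSE → pop True; no jump
LOAD_FAST_LOAD_FAST r,a → push 0,10
BINARY_OP - → 0 - 10 = -10
STORE_FAST r → r=-10
LOAD_FAST_LOAD_FAST r,a → push -10,10
BINARY_OP // → -10 // 10 = -1
STORE_FAST r → r=-1
LOAD_FAST_LOAD_FAST r,a → push -1,10
BINARY_OP + → -1 + 10 = 9
STORE_FAST r → r=9
LOAD_FAST i → push 0
LOAD_CONST → push 1
BINARY_OP + → 0 + 1 = 1
STORE_FAST i → i=1
LOAD_FAST i → push 1
LOAD_CONST → push 3
COMPARE_OP bool(<) → 1 vs 3 = True
POP_JUMP_IF_FALSE → pop True; no jump
LOAD_FAST_LOAD_FAST r,a → push 9,10
BINARY_OP - → 9 - 10 = -1
STORE_FAST r → r=-1
LOAD_FAST_LOAD_FAST r,a → push -1,10
BINARY_OP // → -1 // 10 = -1
STORE_FAST r → r=-1
LOAD_FAST_LOAD_FAST r,a → push -1,10
BINARY_OP + → -1 + 10 = 9
STORE_FAST r → r=9
LOAD_FAST i → push 1
LOAD_CONST → push 1
BINARY_OP + → 1 + 1 = 2
STORE_FAST i → i=2
LOAD_FAST i → push 2
LOAD_CONST → push 3
COMPARE_OP bool(<) → 2 vs 3 = True
POP_JUMP_IF_FALSE → pop True; no jump
LOAD_FAST_LOAD_FAST r,a → push 9,10
BINARY_OP - → 9 - 10 = -1
STORE_FAST r → r=-1
LOAD_FAST_LOAD_FAST r,a → push -1,10
BINARY_OP // → -1 // 10 = -1
STORE_FAST r → r=-1
LOAD_FAST_LOAD_FAST r,a → push -1,10
BINARY_OP + → -1 + 10 = 9
STORE_FAST r → r=9
LOAD_FAST i → push 2
LOAD_CONST → push 1
BINARY_OP + → 2 + 1 = 3
STORE_FAST i → i=3
LOAD_FAST i → push 3
LOAD_CONST → push 3
COMPARE_OP bool(<) → 3 vs 3 = False
POP_JUMP_IF_FALSE → pop False; jump
LOAD_FAST r → push 9
RETURN_VALUE → return 9.

9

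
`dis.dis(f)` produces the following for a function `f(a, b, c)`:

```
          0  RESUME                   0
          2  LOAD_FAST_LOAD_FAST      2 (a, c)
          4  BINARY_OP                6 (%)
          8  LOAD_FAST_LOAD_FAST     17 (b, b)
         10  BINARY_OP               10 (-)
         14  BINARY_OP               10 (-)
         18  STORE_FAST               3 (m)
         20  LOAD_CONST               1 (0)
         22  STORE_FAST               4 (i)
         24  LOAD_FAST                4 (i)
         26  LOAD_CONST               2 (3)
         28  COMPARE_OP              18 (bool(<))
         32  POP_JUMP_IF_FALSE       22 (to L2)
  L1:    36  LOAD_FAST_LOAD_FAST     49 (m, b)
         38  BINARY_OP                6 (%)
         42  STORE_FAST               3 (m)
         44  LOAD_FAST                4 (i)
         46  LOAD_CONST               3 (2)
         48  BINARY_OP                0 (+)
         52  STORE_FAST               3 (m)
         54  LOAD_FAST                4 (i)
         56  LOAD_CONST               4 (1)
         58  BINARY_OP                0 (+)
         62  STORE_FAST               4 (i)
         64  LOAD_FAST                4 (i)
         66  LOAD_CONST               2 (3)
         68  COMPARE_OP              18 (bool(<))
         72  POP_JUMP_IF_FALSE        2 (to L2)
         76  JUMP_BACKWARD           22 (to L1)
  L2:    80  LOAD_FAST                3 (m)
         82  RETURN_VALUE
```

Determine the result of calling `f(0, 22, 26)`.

LOAD_FAST_LOAD_FAST a,c → push 0,26. Stack: [0, 26]
BINARY_OP % → 0 % 26 = 0. Stack: [0]
LOAD_FAST_LOAD_FAST b,b → push 22,22. Stack: [0, 22, 22]
BINARY_OP - → 22 - 22 = 0. Stack: [0, 0]
BINARY_OP - → 0 - 0 = 0. Stack: [0]
STORE_FAST m → m=0. Stack: []
LOAD_CONST → push 0. Stack: [0]
STORE_FAST i → i=0. Stack: []
LOAD_FAST i → push 0. Stack: [0]
LOAD_CONST → push 3. Stack: [0, 3]
COMPARE_OP bool(<) → 0 vs 3 = True. Stack: [True]
POP_JUMP_IF_FALSE → pop True; no jump. Stack: []
LOAD_FAST_LOAD_FAST m,b → push 0,22. Stack: [0, 22]
BINARY_OP % → 0 % 22 = 0. Stack: [0]
STORE_FAST m → m=0. Stack: []
LOAD_FAST i → push 0. Stack: [0]
LOAD_CONST → push 2. Stack: [0, 2]
BINARY_OP + → 0 + 2 = 2. Stack: [2]
STORE_FAST m → m=2. Stack: []
LOAD_FAST i → push 0. Stack: [0]
LOAD_CONST → push 1. Stack: [0, 1]
BINARY_OP + → 0 + 1 = 1. Stack: [1]
STORE_FAST i → i=1. Stack: []
LOAD_FAST i → push 1. Stack: [1]
LOAD_CONST → push 3. Stack: [1, 3]
COMPARE_OP bool(<) → 1 vs 3 = True. Stack: [True]
POP_JUMP_IF_FALSE → pop True; no jump. Stack: []
LOAD_FAST_LOAD_FAST m,b → push 2,22. Stack: [2, 22]
BINARY_OP % → 2 % 22 = 2. Stack: [2]
STORE_FAST m → m=2. Stack: []
LOAD_FAST i → push 1. Stack: [1]
LOAD_CONST → push 2. Stack: [1, 2]
BINARY_OP + → 1 + 2 = 3. Stack: [3]
STORE_FAST m → m=3. Stack: []
LOAD_FAST i → push 1. Stack: [1]
LOAD_CONST → push 1. Stack: [1, 1]
BINARY_OP + → 1 + 1 = 2. Stack: [2]
STORE_FAST i → i=2. Stack: []
LOAD_FAST i → push 2. Stack: [2]
LOAD_CONST → push 3. Stack: [2, 3]
COMPARE_OP bool(<) → 2 vs 3 = True. Stack: [True]
POP_JUMP_IF_FALSE → pop True; no jump. Stack: []
LOAD_FAST_LOAD_FAST m,b → push 3,22. Stack: [3, 22]
BINARY_OP % → 3 % 22 = 3. Stack: [3]
STORE_FAST m → m=3. Stack: []
LOAD_FAST i → push 2. Stack: [2]
LOAD_CONST → push 2. Stack: [2, 2]
BINARY_OP + → 2 + 2 = 4. Stack: [4]
STORE_FAST m → m=4. Stack: []
LOAD_FAST i → push 2. Stack: [2]
LOAD_CONST → push 1. Stack: [2, 1]
BINARY_OP + → 2 + 1 = 3. Stack: [3]
STORE_FAST i → i=3. Stack: []
LOAD_FAST i → push 3. Stack: [3]
LOAD_CONST → push 3. Stack: [3, 3]
COMPARE_OP bool(<) → 3 vs 3 = False. Stack: [False]
POP_JUMP_IF_FALSE → pop False; jump. Stack: []
LOAD_FAST m → push 4. Stack: [4]
RETURN_VALUE → return 4.

4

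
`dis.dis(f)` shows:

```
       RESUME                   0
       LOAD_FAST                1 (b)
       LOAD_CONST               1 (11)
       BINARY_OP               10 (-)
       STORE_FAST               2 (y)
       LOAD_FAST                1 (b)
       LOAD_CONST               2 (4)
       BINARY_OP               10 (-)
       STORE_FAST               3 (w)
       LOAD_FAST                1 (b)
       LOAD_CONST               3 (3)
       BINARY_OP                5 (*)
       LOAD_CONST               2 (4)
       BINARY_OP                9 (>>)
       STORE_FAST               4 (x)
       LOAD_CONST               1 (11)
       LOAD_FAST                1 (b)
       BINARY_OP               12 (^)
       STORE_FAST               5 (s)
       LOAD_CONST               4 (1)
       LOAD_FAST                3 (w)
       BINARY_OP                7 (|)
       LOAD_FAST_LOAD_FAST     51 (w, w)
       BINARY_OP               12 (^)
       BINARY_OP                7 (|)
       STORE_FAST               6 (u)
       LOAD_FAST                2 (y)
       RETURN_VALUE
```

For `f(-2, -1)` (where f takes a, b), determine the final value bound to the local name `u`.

LOAD_FAST b → push -1. Stack: [-1]
LOAD_CONST → push 11. Stack: [-1, 11]
BINARY_OP - → -1 - 11 = -12. Stack: [-12]
STORE_FAST y → y=-12. Stack: []
LOAD_FAST b → push -1. Stack: [-1]
LOAD_CONST → push 4. Stack: [-1, 4]
BINARY_OP - → -1 - 4 = -5. Stack: [-5]
STORE_FAST w → w=-5. Stack: []
LOAD_FAST b → push -1. Stack: [-1]
LOAD_CONST → push 3. Stack: [-1, 3]
BINARY_OP * → -1 * 3 = -3. Stack: [-3]
LOAD_CONST → push 4. Stack: [-3, 4]
BINARY_OP >> → -3 >> 4 = -1. Stack: [-1]
STORE_FAST x → x=-1. Stack: []
LOAD_CONST → push 11. Stack: [11]
LOAD_FAST b → push -1. Stack: [11, -1]
BINARY_OP ^ → 11 ^ -1 = -12. Stack: [-12]
STORE_FAST s → s=-12. Stack: []
LOAD_CONST → push 1. Stack: [1]
LOAD_FAST w → push -5. Stack: [1, -5]
BINARY_OP | → 1 | -5 = -5. Stack: [-5]
LOAD_FAST_LOAD_FAST w,w → push -5,-5. Stack: [-5, -5, -5]
BINARY_OP ^ → -5 ^ -5 = 0. Stack: [-5, 0]
BINARY_OP | → -5 | 0 = -5. Stack: [-5]
STORE_FAST u → u=-5. Stack: []
LOAD_FAST y → push -12. Stack: [-12]
RETURN_VALUE → return -12.

-5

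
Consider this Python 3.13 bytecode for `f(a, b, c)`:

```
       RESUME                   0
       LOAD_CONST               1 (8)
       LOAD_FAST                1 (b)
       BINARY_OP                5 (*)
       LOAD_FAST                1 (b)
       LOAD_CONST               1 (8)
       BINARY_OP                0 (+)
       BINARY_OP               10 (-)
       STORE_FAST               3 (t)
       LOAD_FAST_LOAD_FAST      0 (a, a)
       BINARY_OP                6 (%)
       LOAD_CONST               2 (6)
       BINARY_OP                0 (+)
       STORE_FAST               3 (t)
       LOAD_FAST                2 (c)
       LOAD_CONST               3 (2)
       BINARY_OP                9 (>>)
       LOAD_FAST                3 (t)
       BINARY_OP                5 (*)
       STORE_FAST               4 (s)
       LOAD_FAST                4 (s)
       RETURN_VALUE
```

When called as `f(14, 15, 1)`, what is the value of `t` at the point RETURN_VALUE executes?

LOAD_CONST → push 8. Stack: [8]
LOAD_FAST b → push 15. Stack: [8, 15]
BINARY_OP * → 8 * 15 = 120. Stack: [120]
LOAD_FAST b → push 15. Stack: [120, 15]
LOAD_CONST → push 8. Stack: [120, 15, 8]
BINARY_OP + → 15 + 8 = 23. Stack: [120, 23]
BINARY_OP - → 120 - 23 = 97. Stack: [97]
STORE_FAST t → t=97. Stack: []
LOAD_FAST_LOAD_FAST a,a → push 14,14. Stack: [14, 14]
BINARY_OP % → 14 % 14 = 0. Stack: [0]
LOAD_CONST → push 6. Stack: [0, 6]
BINARY_OP + → 0 + 6 = 6. Stack: [6]
STORE_FAST t → t=6. Stack: []
LOAD_FAST c → push 1. Stack: [1]
LOAD_CONST → push 2. Stack: [1, 2]
BINARY_OP >> → 1 >> 2 = 0. Stack: [0]
LOAD_FAST t → push 6. Stack: [0, 6]
BINARY_OP * → 0 * 6 = 0. Stack: [0]
STORE_FAST s → s=0. Stack: []
LOAD_FAST s → push 0. Stack: [0]
RETURN_VALUE → return 0.

6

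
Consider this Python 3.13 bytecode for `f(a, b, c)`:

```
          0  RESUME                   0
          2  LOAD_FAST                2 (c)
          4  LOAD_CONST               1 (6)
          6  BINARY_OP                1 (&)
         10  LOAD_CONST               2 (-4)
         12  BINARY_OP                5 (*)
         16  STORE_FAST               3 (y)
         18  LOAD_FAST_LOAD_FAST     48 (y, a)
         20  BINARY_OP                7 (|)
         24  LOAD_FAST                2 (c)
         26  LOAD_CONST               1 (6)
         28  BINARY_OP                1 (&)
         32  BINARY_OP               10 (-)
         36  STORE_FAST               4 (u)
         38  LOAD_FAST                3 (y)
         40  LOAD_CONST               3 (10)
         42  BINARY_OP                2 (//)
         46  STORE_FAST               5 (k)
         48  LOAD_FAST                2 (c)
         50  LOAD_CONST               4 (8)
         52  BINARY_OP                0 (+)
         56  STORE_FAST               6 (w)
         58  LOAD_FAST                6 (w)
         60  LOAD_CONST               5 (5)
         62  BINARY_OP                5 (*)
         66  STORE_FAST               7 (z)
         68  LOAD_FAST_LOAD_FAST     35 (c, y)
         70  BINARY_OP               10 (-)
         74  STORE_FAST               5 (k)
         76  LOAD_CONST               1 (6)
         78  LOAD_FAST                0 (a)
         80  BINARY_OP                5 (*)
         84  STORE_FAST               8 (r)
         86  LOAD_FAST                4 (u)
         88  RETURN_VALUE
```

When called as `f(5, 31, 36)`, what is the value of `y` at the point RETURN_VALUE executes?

LOAD_FAST c → push 36. Stack: [36]
LOAD_CONST → push 6. Stack: [36, 6]
BINARY_OP & → 36 & 6 = 4. Stack: [4]
LOAD_CONST → push -4. Stack: [4, -4]
BINARY_OP * → 4 * -4 = -16. Stack: [-16]
STORE_FAST y → y=-16. Stack: []
LOAD_FAST_LOAD_FAST y,a → push -16,5. Stack: [-16, 5]
BINARY_OP | → -16 | 5 = -11. Stack: [-11]
LOAD_FAST c → push 36. Stack: [-11, 36]
LOAD_CONST → push 6. Stack: [-11, 36, 6]
BINARY_OP & → 36 & 6 = 4. Stack: [-11, 4]
BINARY_OP - → -11 - 4 = -15. Stack: [-15]
STORE_FAST u → u=-15. Stack: []
LOAD_FAST y → push -16. Stack: [-16]
LOAD_CONST → push 10. Stack: [-16, 10]
BINARY_OP // → -16 // 10 = -2. Stack: [-2]
STORE_FAST k → k=-2. Stack: []
LOAD_FAST c → push 36. Stack: [36]
LOAD_CONST → push 8. Stack: [36, 8]
BINARY_OP + → 36 + 8 = 44. Stack: [44]
STORE_FAST w → w=44. Stack: []
LOAD_FAST w → push 44. Stack: [44]
LOAD_CONST → push 5. Stack: [44, 5]
BINARY_OP * → 44 * 5 = 220. Stack: [220]
STORE_FAST z → z=220. Stack: []
LOAD_FAST_LOAD_FAST c,y → push 36,-16. Stack: [36, -16]
BINARY_OP - → 36 - -16 = 52. Stack: [52]
STORE_FAST k → k=52. Stack: []
LOAD_CONST → push 6. Stack: [6]
LOAD_FAST a → push 5. Stack: [6, 5]
BINARY_OP * → 6 * 5 = 30. Stack: [30]
STORE_FAST r → r=30. Stack: []
LOAD_FAST u → push -15. Stack: [-15]
RETURN_VALUE → return -15.

-16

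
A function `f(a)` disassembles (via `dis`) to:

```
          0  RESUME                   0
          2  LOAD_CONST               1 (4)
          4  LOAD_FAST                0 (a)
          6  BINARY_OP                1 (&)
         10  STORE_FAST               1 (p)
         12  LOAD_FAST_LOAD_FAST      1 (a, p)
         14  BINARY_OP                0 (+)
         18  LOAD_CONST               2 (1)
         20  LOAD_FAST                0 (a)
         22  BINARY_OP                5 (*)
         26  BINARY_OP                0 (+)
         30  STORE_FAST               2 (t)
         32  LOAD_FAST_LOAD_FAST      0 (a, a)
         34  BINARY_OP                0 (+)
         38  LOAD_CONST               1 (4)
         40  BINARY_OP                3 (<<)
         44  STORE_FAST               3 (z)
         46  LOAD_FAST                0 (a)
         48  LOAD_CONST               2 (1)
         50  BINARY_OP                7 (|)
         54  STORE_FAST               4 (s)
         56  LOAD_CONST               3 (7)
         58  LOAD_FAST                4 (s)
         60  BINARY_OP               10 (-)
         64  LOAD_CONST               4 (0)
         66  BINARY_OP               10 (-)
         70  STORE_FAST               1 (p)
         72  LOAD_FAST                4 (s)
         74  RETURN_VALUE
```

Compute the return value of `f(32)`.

LOAD_CONST → push 4. Stack: [4]
LOAD_FAST a → push 32. Stack: [4, 32]
BINARY_OP & → 4 & 32 = 0. Stack: [0]
STORE_FAST p → p=0. Stack: []
LOAD_FAST_LOAD_FAST a,p → push 32,0. Stack: [32, 0]
BINARY_OP + → 32 + 0 = 32. Stack: [32]
LOAD_CONST → push 1. Stack: [32, 1]
LOAD_FAST a → push 32. Stack: [32, 1, 32]
BINARY_OP * → 1 * 32 = 32. Stack: [32, 32]
BINARY_OP + → 32 + 32 = 64. Stack: [64]
STORE_FAST t → t=64. Stack: []
LOAD_FAST_LOAD_FAST a,a → push 32,32. Stack: [32, 32]
BINARY_OP + → 32 + 32 = 64. Stack: [64]
LOAD_CONST → push 4. Stack: [64, 4]
BINARY_OP << → 64 << 4 = 1024. Stack: [1024]
STORE_FAST z → z=1024. Stack: []
LOAD_FAST a → push 32. Stack: [32]
LOAD_CONST → push 1. Stack: [32, 1]
BINARY_OP | → 32 | 1 = 33. Stack: [33]
STORE_FAST s → s=33. Stack: []
LOAD_CONST → push 7. Stack: [7]
LOAD_FAST s → push 33. Stack: [7, 33]
BINARY_OP - → 7 - 33 = -26. Stack: [-26]
LOAD_CONST → push 0. Stack: [-26, 0]
BINARY_OP - → -26 - 0 = -26. Stack: [-26]
STORE_FAST p → p=-26. Stack: []
LOAD_FAST s → push 33. Stack: [33]
RETURN_VALUE → return 33.

33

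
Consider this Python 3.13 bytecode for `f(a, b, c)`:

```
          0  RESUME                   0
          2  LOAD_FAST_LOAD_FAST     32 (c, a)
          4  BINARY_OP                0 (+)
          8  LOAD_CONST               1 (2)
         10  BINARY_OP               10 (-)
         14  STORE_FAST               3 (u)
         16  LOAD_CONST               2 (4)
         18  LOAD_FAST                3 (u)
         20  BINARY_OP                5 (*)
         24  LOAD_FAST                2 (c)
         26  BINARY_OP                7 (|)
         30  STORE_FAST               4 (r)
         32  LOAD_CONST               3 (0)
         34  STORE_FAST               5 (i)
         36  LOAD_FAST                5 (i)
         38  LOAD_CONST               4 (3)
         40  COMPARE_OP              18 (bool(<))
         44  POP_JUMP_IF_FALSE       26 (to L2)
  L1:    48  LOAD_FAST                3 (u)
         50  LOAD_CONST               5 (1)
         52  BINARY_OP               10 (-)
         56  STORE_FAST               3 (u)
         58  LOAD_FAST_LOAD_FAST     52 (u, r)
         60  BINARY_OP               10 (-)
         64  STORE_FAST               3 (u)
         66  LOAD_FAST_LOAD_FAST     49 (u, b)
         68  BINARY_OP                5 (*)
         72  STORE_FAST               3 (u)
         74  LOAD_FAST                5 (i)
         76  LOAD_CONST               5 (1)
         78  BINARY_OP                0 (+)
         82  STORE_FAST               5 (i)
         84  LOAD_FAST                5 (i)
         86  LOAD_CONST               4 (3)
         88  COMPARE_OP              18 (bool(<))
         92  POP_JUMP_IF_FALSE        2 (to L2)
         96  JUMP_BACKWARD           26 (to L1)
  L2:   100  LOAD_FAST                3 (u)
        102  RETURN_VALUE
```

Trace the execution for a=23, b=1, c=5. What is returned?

LOAD_FAST_LOAD_FAST c,a → push 5,23
BINARY_OP + → 5 + 23 = 28
LOAD_CONST → push 2
BINARY_OP - → 28 - 2 = 26
STORE_FAST u → u=26
LOAD_CONST → push 4
LOAD_FAST u → push 26
BINARY_OP * → 4 * 26 = 104
LOAD_FAST c → push 5
BINARY_OP | → 104 | 5 = 109
STORE_FAST r → r=109
LOAD_CONST → push 0
STORE_FAST i → i=0
LOAD_FAST i → push 0
LOAD_CONST → push 3
COMPARE_OP bool(<) → 0 vs 3 = True
POP_JUMP_IF_FALSE → pop True; no jump
LOAD_FAST u → push 26
LOAD_CONST → push 1
BINARY_OP - → 26 - 1 = 25
STORE_FAST u → u=25
LOAD_FAST_LOAD_FAST u,r → push 25,109
BINARY_OP - → 25 - 109 = -84
STORE_FAST u → u=-84
LOAD_FAST_LOAD_FAST u,b → push -84,1
BINARY_OP * → -84 * 1 = -84
STORE_FAST u → u=-84
LOAD_FAST i → push 0
LOAD_CONST → push 1
BINARY_OP + → 0 + 1 = 1
STORE_FAST i → i=1
LOAD_FAST i → push 1
LOAD_CONST → push 3
COMPARE_OP bool(<) → 1 vs 3 = True
POP_JUMP_IF_FALSE → pop True; no jump
LOAD_FAST u → push -84
LOAD_CONST → push 1
BINARY_OP - → -84 - 1 = -85
STORE_FAST u → u=-85
LOAD_FAST_LOAD_FAST u,r → push -85,109
BINARY_OP - → -85 - 109 = -194
STORE_FAST u → u=-194
LOAD_FAST_LOAD_FAST u,b → push -194,1
BINARY_OP * → -194 * 1 = -194
STORE_FAST u → u=-194
LOAD_FAST i → push 1
LOAD_CONST → push 1
BINARY_OP + → 1 + 1 = 2
STORE_FAST i → i=2
LOAD_FAST i → push 2
LOAD_CONST → push 3
COMPARE_OP bool(<) → 2 vs 3 = True
POP_JUMP_IF_FALSE → pop True; no jump
LOAD_FAST u → push -194
LOAD_CONST → push 1
BINARY_OP - → -194 - 1 = -195
STORE_FAST u → u=-195
LOAD_FAST_LOAD_FAST u,r → push -195,109
BINARY_OP - → -195 - 109 = -304
STORE_FAST u → u=-304
LOAD_FAST_LOAD_FAST u,b → push -304,1
BINARY_OP * → -304 * 1 = -304
STORE_FAST u → u=-304
LOAD_FAST i → push 2
LOAD_CONST → push 1
BINARY_OP + → 2 + 1 = 3
STORE_FAST i → i=3
LOAD_FAST i → push 3
LOAD_CONST → push 3
COMPARE_OP bool(<) → 3 vs 3 = False
POP_JUMP_IF_FALSE → pop False; jump
LOAD_FAST u → push -304
RETURN_VALUE → return -304.

-304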